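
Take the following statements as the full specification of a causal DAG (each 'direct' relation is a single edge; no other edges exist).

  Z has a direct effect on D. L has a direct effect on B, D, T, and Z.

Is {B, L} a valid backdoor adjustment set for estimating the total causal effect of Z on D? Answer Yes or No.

Yes

Backdoor paths from Z to D (paths whose first edge points into Z):
  P1: Z <- L -> D
Condition 1 (no descendant of Z in the set): holds — descendants of Z are {D}; none are in {B, L}.
Condition 2 (every backdoor path blocked by {B, L}):
  P1: blocked at fork node L ∈ conditioning set.
{B, L} satisfies the backdoor criterion.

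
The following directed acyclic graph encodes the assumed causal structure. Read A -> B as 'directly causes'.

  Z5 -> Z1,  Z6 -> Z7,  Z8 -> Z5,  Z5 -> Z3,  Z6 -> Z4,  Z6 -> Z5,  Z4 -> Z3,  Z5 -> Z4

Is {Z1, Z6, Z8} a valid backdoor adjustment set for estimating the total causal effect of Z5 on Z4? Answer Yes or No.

No

Backdoor paths from Z5 to Z4 (paths whose first edge points into Z5):
  P1: Z5 <- Z6 -> Z4
Condition 1 (no descendant of Z5 in the set): FAILS — Z1 is a descendant of Z5.
Condition 2 (every backdoor path blocked by {Z1, Z6, Z8}):
  P1: blocked at fork node Z6 ∈ conditioning set.
{Z1, Z6, Z8} does not satisfy the backdoor criterion.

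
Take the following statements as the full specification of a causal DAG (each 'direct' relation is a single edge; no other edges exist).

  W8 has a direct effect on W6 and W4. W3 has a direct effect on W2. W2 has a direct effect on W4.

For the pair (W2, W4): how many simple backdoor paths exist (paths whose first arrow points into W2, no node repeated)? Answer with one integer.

0

A backdoor path from W2 to W4 is any simple undirected path whose first edge points into W2 (i.e. leaves W2 via a parent).
Parents of W2: {W3}.
No simple path from any parent of W2 reaches W4 without revisiting W2, so there are no backdoor paths.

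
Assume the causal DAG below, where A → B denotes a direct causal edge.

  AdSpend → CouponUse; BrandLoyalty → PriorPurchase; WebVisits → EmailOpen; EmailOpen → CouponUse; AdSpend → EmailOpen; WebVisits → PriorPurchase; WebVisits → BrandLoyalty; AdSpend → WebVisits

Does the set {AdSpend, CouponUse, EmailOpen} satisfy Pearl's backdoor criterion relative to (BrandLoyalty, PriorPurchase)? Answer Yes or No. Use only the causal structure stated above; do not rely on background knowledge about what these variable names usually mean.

Backdoor paths from BrandLoyalty to PriorPurchase (paths whose first edge points into BrandLoyalty):
  P1: BrandLoyalty <- WebVisits -> PriorPurchase
Condition 1 (no descendant of BrandLoyalty in the set): holds — descendants of BrandLoyalty are {PriorPurchase}; none are in {AdSpend, CouponUse, EmailOpen}.
Condition 2 (every backdoor path blocked by {AdSpend, CouponUse, EmailOpen}):
  P1: open — no interior node is in the conditioning set.
{AdSpend, CouponUse, EmailOpen} does not satisfy the backdoor criterion.

No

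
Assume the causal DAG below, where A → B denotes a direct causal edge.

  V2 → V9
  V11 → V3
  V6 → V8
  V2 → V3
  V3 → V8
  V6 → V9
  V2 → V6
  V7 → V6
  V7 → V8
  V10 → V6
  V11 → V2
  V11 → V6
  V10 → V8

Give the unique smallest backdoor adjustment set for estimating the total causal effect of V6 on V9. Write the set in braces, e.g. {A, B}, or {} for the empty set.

{V2}

Variables eligible for adjustment (non-descendants of V6, excluding V6 and V9): {V10, V11, V2, V3, V7}.
Backdoor paths from V6 to V9:
  P1: V6 <- V11 -> V2 -> V9
  P2: V6 <- V11 -> V3 <- V2 -> V9
  P3: V6 <- V2 -> V9
  P4: V6 <- V7 -> V8 <- V3 <- V11 -> V2 -> V9
  P5: V6 <- V7 -> V8 <- V3 <- V2 -> V9
  P6: V6 <- V10 -> V8 <- V3 <- V11 -> V2 -> V9
  P7: V6 <- V10 -> V8 <- V3 <- V2 -> V9
The empty set is not sufficient: P1 (V6 <- V11 -> V2 -> V9) has no collider blocking it and no conditioned non-collider, so it is open.
Try {V2}:
  P1: blocked at chain node V2 ∈ conditioning set.
  P2: blocked at collider V3 (neither it nor any descendant is in the conditioning set).
  P3: blocked at fork node V2 ∈ conditioning set.
  P4: blocked at collider V8 (neither it nor any descendant is in the conditioning set).
  P5: blocked at collider V8 (neither it nor any descendant is in the conditioning set).
  P6: blocked at collider V8 (neither it nor any descendant is in the conditioning set).
  P7: blocked at collider V8 (neither it nor any descendant is in the conditioning set).
{V2} contains no descendant of V6 and blocks every backdoor path.
No other singleton works — e.g. {V11} leaves P3 open — so {V2} is the unique smallest valid adjustment set.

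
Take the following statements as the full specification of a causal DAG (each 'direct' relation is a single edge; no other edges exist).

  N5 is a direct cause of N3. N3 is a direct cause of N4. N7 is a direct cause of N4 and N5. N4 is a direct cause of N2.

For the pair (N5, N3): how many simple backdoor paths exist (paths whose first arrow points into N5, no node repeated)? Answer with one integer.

1

A backdoor path from N5 to N3 is any simple undirected path whose first edge points into N5 (i.e. leaves N5 via a parent).
Parents of N5: {N7}.
Enumerating:
  P1: N5 <- N7 -> N4 <- N3
That exhausts the simple backdoor paths. Count: 1.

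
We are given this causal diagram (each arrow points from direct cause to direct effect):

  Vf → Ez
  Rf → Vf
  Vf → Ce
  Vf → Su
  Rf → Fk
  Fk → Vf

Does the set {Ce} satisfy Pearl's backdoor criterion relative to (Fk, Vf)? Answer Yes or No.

Backdoor paths from Fk to Vf (paths whose first edge points into Fk):
  P1: Fk <- Rf -> Vf
Condition 1 (no descendant of Fk in the set): FAILS — Ce is a descendant of Fk.
Condition 2 (every backdoor path blocked by {Ce}):
  P1: open — no interior node is in the conditioning set.
{Ce} does not satisfy the backdoor criterion.

No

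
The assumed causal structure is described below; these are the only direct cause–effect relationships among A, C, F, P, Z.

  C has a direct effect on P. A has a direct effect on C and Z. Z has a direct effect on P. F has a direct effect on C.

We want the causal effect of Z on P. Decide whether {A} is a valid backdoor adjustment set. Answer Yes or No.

Backdoor paths from Z to P (paths whose first edge points into Z):
  P1: Z <- A -> C -> P
Condition 1 (no descendant of Z in the set): holds — descendants of Z are {P}; none are in {A}.
Condition 2 (every backdoor path blocked by {A}):
  P1: blocked at fork node A ∈ conditioning set.
{A} satisfies the backdoor criterion.

Yes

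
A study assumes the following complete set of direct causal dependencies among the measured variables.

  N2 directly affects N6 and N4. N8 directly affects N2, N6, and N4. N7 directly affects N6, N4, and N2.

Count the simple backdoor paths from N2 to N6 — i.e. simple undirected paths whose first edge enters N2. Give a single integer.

4

A backdoor path from N2 to N6 is any simple undirected path whose first edge points into N2 (i.e. leaves N2 via a parent).
Parents of N2: {N7, N8}.
Enumerating:
  P1: N2 <- N8 -> N4 <- N7 -> N6
  P2: N2 <- N8 -> N6
  P3: N2 <- N7 -> N4 <- N8 -> N6
  P4: N2 <- N7 -> N6
That exhausts the simple backdoor paths. Count: 4.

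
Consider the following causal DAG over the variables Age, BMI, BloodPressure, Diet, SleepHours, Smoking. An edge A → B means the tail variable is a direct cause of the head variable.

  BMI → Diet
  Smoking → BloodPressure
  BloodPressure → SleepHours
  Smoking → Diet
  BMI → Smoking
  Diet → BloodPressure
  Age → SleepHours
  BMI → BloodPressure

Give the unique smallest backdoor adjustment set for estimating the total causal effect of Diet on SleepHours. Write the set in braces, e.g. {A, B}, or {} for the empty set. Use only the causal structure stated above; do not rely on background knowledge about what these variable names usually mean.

Variables eligible for adjustment (non-descendants of Diet, excluding Diet and SleepHours): {Age, BMI, Smoking}.
Backdoor paths from Diet to SleepHours:
  P1: Diet <- BMI -> Smoking -> BloodPressure -> SleepHours
  P2: Diet <- BMI -> BloodPressure -> SleepHours
  P3: Diet <- Smoking <- BMI -> BloodPressure -> SleepHours
  P4: Diet <- Smoking -> BloodPressure -> SleepHours
The empty set is not sufficient: P1 (Diet <- BMI -> Smoking -> BloodPressure -> SleepHours) has no collider blocking it and no conditioned non-collider, so it is open.
Try {BMI, Smoking}:
  P1: blocked at fork node BMI ∈ conditioning set.
  P2: blocked at fork node BMI ∈ conditioning set.
  P3: blocked at chain node Smoking ∈ conditioning set.
  P4: blocked at fork node Smoking ∈ conditioning set.
{BMI, Smoking} contains no descendant of Diet and blocks every backdoor path.
Every element of {BMI, Smoking} is needed (dropping BMI leaves P2 open; dropping Smoking leaves P4 open), so no proper subset is valid.
Among all size-2 subsets of the eligible variables, only {BMI, Smoking} blocks every backdoor path, so it is the unique smallest valid adjustment set.

{BMI, Smoking}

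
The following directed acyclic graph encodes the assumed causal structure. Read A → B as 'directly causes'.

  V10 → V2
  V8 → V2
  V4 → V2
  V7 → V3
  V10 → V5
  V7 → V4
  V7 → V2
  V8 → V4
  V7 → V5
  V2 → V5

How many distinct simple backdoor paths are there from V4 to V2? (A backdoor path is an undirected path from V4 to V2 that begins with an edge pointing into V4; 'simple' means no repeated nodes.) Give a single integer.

4

A backdoor path from V4 to V2 is any simple undirected path whose first edge points into V4 (i.e. leaves V4 via a parent).
Parents of V4: {V7, V8}.
Enumerating:
  P1: V4 <- V8 -> V2
  P2: V4 <- V7 -> V2
  P3: V4 <- V7 -> V5 <- V10 -> V2
  P4: V4 <- V7 -> V5 <- V2
That exhausts the simple backdoor paths. Count: 4.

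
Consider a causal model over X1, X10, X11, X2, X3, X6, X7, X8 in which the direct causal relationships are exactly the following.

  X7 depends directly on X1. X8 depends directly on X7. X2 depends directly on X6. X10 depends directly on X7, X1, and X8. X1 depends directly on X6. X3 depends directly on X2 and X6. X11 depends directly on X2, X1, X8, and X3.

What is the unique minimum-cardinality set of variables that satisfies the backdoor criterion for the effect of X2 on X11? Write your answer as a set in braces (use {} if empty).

{X6}

Variables eligible for adjustment (non-descendants of X2, excluding X2 and X11): {X1, X10, X6, X7, X8}.
Backdoor paths from X2 to X11:
  P1: X2 <- X6 -> X1 -> X7 -> X8 -> X11
  P2: X2 <- X6 -> X1 -> X7 -> X10 <- X8 -> X11
  P3: X2 <- X6 -> X1 -> X10 <- X7 -> X8 -> X11
  P4: X2 <- X6 -> X1 -> X10 <- X8 -> X11
  P5: X2 <- X6 -> X1 -> X11
  P6: X2 <- X6 -> X3 -> X11
The empty set is not sufficient: P1 (X2 <- X6 -> X1 -> X7 -> X8 -> X11) has no collider blocking it and no conditioned non-collider, so it is open.
Try {X6}:
  P1: blocked at fork node X6 ∈ conditioning set.
  P2: blocked at fork node X6 ∈ conditioning set.
  P3: blocked at fork node X6 ∈ conditioning set.
  P4: blocked at fork node X6 ∈ conditioning set.
  P5: blocked at fork node X6 ∈ conditioning set.
  P6: blocked at fork node X6 ∈ conditioning set.
{X6} contains no descendant of X2 and blocks every backdoor path.
No other singleton works — e.g. {X1} leaves P6 open — so {X6} is the unique smallest valid adjustment set.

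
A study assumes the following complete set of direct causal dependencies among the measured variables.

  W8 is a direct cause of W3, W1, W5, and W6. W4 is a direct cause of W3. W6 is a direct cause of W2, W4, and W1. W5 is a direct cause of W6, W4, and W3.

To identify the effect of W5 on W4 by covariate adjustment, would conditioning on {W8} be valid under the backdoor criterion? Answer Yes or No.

Backdoor paths from W5 to W4 (paths whose first edge points into W5):
  P1: W5 <- W8 -> W6 -> W4
  P2: W5 <- W8 -> W3 <- W4
  P3: W5 <- W8 -> W1 <- W6 -> W4
Condition 1 (no descendant of W5 in the set): holds — descendants of W5 are {W1, W2, W3, W4, W6}; none are in {W8}.
Condition 2 (every backdoor path blocked by {W8}):
  P1: blocked at fork node W8 ∈ conditioning set.
  P2: blocked at fork node W8 ∈ conditioning set.
  P3: blocked at fork node W8 ∈ conditioning set.
{W8} satisfies the backdoor criterion.

Yes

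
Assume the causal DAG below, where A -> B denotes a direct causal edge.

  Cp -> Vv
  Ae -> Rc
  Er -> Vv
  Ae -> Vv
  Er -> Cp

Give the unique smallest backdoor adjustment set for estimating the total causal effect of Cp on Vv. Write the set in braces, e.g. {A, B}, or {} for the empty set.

Variables eligible for adjustment (non-descendants of Cp, excluding Cp and Vv): {Ae, Er, Rc}.
Backdoor paths from Cp to Vv:
  P1: Cp <- Er -> Vv
The empty set is not sufficient: P1 (Cp <- Er -> Vv) has no collider blocking it and no conditioned non-collider, so it is open.
Try {Er}:
  P1: blocked at fork node Er ∈ conditioning set.
{Er} contains no descendant of Cp and blocks every backdoor path.
No other singleton works — e.g. {Ae} leaves P1 open — so {Er} is the unique smallest valid adjustment set.

{Er}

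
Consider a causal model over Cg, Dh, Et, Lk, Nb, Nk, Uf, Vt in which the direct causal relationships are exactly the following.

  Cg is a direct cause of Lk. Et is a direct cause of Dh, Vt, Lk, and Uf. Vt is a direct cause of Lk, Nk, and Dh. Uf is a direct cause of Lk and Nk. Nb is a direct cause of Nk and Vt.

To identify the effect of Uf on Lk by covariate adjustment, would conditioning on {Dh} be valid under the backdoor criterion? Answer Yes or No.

Backdoor paths from Uf to Lk (paths whose first edge points into Uf):
  P1: Uf <- Et -> Vt -> Lk
  P2: Uf <- Et -> Dh <- Vt -> Lk
  P3: Uf <- Et -> Lk
Condition 1 (no descendant of Uf in the set): holds — descendants of Uf are {Lk, Nk}; none are in {Dh}.
Condition 2 (every backdoor path blocked by {Dh}):
  P1: open — no interior node is in the conditioning set.
  P2: open — collider(s) Dh are conditioned on (or have a conditioned descendant) and no non-collider on the path is in the set.
  P3: open — no interior node is in the conditioning set.
{Dh} does not satisfy the backdoor criterion.

No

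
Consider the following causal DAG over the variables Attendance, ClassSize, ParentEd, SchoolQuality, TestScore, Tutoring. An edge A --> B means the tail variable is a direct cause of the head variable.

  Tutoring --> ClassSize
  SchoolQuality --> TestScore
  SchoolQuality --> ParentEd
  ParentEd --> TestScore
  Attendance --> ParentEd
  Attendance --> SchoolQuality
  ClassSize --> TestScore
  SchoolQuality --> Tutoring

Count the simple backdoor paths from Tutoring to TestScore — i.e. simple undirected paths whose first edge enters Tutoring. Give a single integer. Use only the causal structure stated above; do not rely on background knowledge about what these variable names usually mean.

3

A backdoor path from Tutoring to TestScore is any simple undirected path whose first edge points into Tutoring (i.e. leaves Tutoring via a parent).
Parents of Tutoring: {SchoolQuality}.
Enumerating:
  P1: Tutoring <- SchoolQuality <- Attendance -> ParentEd -> TestScore
  P2: Tutoring <- SchoolQuality -> ParentEd -> TestScore
  P3: Tutoring <- SchoolQuality -> TestScore
That exhausts the simple backdoor paths. Count: 3.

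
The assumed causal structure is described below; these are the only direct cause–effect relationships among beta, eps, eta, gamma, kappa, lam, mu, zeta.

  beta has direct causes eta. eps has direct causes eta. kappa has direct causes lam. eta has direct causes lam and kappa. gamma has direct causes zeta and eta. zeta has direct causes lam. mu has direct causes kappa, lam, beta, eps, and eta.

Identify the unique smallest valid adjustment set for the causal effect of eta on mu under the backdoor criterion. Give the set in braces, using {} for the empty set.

{kappa, lam}

Variables eligible for adjustment (non-descendants of eta, excluding eta and mu): {kappa, lam, zeta}.
Backdoor paths from eta to mu:
  P1: eta <- lam -> kappa -> mu
  P2: eta <- lam -> mu
  P3: eta <- kappa <- lam -> mu
  P4: eta <- kappa -> mu
The empty set is not sufficient: P1 (eta <- lam -> kappa -> mu) has no collider blocking it and no conditioned non-collider, so it is open.
Try {kappa, lam}:
  P1: blocked at fork node lam ∈ conditioning set.
  P2: blocked at fork node lam ∈ conditioning set.
  P3: blocked at chain node kappa ∈ conditioning set.
  P4: blocked at fork node kappa ∈ conditioning set.
{kappa, lam} contains no descendant of eta and blocks every backdoor path.
Every element of {kappa, lam} is needed (dropping kappa leaves P4 open; dropping lam leaves P2 open), so no proper subset is valid.
Among all size-2 subsets of the eligible variables, only {kappa, lam} blocks every backdoor path, so it is the unique smallest valid adjustment set.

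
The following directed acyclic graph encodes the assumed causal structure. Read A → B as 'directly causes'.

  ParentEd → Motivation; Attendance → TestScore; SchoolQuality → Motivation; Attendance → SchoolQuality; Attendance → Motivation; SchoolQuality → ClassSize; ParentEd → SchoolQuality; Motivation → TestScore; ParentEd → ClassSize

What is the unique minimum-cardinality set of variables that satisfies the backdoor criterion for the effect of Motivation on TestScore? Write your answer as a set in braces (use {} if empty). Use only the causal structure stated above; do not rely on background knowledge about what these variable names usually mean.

{Attendance}

Variables eligible for adjustment (non-descendants of Motivation, excluding Motivation and TestScore): {Attendance, ClassSize, ParentEd, SchoolQuality}.
Backdoor paths from Motivation to TestScore:
  P1: Motivation <- Attendance -> TestScore
  P2: Motivation <- ParentEd -> SchoolQuality <- Attendance -> TestScore
  P3: Motivation <- ParentEd -> ClassSize <- SchoolQuality <- Attendance -> TestScore
  P4: Motivation <- SchoolQuality <- Attendance -> TestScore
The empty set is not sufficient: P1 (Motivation <- Attendance -> TestScore) has no collider blocking it and no conditioned non-collider, so it is open.
Try {Attendance}:
  P1: blocked at fork node Attendance ∈ conditioning set.
  P2: blocked at collider SchoolQuality (neither it nor any descendant is in the conditioning set).
  P3: blocked at collider ClassSize (neither it nor any descendant is in the conditioning set).
  P4: blocked at fork node Attendance ∈ conditioning set.
{Attendance} contains no descendant of Motivation and blocks every backdoor path.
No other singleton works — e.g. {ParentEd} leaves P1 open — so {Attendance} is the unique smallest valid adjustment set.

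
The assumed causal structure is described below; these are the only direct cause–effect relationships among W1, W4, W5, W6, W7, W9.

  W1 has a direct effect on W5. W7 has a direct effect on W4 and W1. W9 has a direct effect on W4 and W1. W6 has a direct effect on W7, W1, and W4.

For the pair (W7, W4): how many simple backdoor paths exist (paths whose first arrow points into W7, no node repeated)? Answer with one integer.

A backdoor path from W7 to W4 is any simple undirected path whose first edge points into W7 (i.e. leaves W7 via a parent).
Parents of W7: {W6}.
Enumerating:
  P1: W7 <- W6 -> W1 <- W9 -> W4
  P2: W7 <- W6 -> W4
That exhausts the simple backdoor paths. Count: 2.

2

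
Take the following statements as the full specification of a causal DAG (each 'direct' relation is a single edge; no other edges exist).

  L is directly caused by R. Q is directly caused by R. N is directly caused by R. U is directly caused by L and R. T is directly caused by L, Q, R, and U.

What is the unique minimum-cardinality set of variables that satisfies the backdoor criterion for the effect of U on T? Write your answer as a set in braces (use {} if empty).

{L, R}

Variables eligible for adjustment (non-descendants of U, excluding U and T): {L, N, Q, R}.
Backdoor paths from U to T:
  P1: U <- R -> Q -> T
  P2: U <- R -> L -> T
  P3: U <- R -> T
  P4: U <- L <- R -> Q -> T
  P5: U <- L <- R -> T
  P6: U <- L -> T
The empty set is not sufficient: P1 (U <- R -> Q -> T) has no collider blocking it and no conditioned non-collider, so it is open.
Try {L, R}:
  P1: blocked at fork node R ∈ conditioning set.
  P2: blocked at fork node R ∈ conditioning set.
  P3: blocked at fork node R ∈ conditioning set.
  P4: blocked at chain node L ∈ conditioning set.
  P5: blocked at chain node L ∈ conditioning set.
  P6: blocked at fork node L ∈ conditioning set.
{L, R} contains no descendant of U and blocks every backdoor path.
Every element of {L, R} is needed (dropping L leaves P6 open; dropping R leaves P1 open), so no proper subset is valid.
Among all size-2 subsets of the eligible variables, only {L, R} blocks every backdoor path, so it is the unique smallest valid adjustment set.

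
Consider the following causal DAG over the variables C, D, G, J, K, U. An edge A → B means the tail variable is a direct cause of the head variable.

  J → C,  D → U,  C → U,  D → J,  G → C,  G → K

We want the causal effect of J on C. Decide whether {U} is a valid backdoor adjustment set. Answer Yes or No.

No

Backdoor paths from J to C (paths whose first edge points into J):
  P1: J <- D -> U <- C
Condition 1 (no descendant of J in the set): FAILS — U is a descendant of J.
Condition 2 (every backdoor path blocked by {U}):
  P1: open — collider(s) U are conditioned on (or have a conditioned descendant) and no non-collider on the path is in the set.
{U} does not satisfy the backdoor criterion.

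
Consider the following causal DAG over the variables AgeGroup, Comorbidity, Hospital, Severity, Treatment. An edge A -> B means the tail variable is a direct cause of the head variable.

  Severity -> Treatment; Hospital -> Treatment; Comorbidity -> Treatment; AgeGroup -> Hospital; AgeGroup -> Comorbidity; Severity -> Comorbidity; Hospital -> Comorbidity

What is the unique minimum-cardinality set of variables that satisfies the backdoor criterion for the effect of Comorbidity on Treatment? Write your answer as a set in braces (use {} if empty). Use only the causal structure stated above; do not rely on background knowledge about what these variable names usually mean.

{Hospital, Severity}

Variables eligible for adjustment (non-descendants of Comorbidity, excluding Comorbidity and Treatment): {AgeGroup, Hospital, Severity}.
Backdoor paths from Comorbidity to Treatment:
  P1: Comorbidity <- AgeGroup -> Hospital -> Treatment
  P2: Comorbidity <- Severity -> Treatment
  P3: Comorbidity <- Hospital -> Treatment
The empty set is not sufficient: P1 (Comorbidity <- AgeGroup -> Hospital -> Treatment) has no collider blocking it and no conditioned non-collider, so it is open.
Try {Hospital, Severity}:
  P1: blocked at chain node Hospital ∈ conditioning set.
  P2: blocked at fork node Severity ∈ conditioning set.
  P3: blocked at fork node Hospital ∈ conditioning set.
{Hospital, Severity} contains no descendant of Comorbidity and blocks every backdoor path.
Every element of {Hospital, Severity} is needed (dropping Hospital leaves P1 open; dropping Severity leaves P2 open), so no proper subset is valid.
Among all size-2 subsets of the eligible variables, only {Hospital, Severity} blocks every backdoor path, so it is the unique smallest valid adjustment set.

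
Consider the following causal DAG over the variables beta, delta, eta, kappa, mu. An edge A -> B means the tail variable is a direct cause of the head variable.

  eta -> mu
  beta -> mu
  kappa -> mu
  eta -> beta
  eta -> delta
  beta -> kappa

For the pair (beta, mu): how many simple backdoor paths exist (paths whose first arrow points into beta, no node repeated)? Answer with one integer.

1

A backdoor path from beta to mu is any simple undirected path whose first edge points into beta (i.e. leaves beta via a parent).
Parents of beta: {eta}.
Enumerating:
  P1: beta <- eta -> mu
That exhausts the simple backdoor paths. Count: 1.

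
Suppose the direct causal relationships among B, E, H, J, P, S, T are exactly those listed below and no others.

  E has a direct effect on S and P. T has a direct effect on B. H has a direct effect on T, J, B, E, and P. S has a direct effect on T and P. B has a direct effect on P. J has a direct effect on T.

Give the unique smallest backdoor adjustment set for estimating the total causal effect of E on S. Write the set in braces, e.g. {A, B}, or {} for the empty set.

{}

Variables eligible for adjustment (non-descendants of E, excluding E and S): {H, J}.
Backdoor paths from E to S:
  P1: E <- H -> J -> T <- S
  P2: E <- H -> J -> T -> B -> P <- S
  P3: E <- H -> T <- S
  P4: E <- H -> T -> B -> P <- S
  P5: E <- H -> B <- T <- S
  P6: E <- H -> B -> P <- S
  P7: E <- H -> P <- S
  P8: E <- H -> P <- B <- T <- S
Each backdoor path contains an unconditioned collider, so every path is already blocked with the empty conditioning set:
  P1: blocked at collider T (neither it nor any descendant is in the conditioning set).
  P2: blocked at collider P (neither it nor any descendant is in the conditioning set).
  P3: blocked at collider T (neither it nor any descendant is in the conditioning set).
  P4: blocked at collider P (neither it nor any descendant is in the conditioning set).
  P5: blocked at collider B (neither it nor any descendant is in the conditioning set).
  P6: blocked at collider P (neither it nor any descendant is in the conditioning set).
  P7: blocked at collider P (neither it nor any descendant is in the conditioning set).
  P8: blocked at collider P (neither it nor any descendant is in the conditioning set).
The empty set is therefore the unique smallest valid set.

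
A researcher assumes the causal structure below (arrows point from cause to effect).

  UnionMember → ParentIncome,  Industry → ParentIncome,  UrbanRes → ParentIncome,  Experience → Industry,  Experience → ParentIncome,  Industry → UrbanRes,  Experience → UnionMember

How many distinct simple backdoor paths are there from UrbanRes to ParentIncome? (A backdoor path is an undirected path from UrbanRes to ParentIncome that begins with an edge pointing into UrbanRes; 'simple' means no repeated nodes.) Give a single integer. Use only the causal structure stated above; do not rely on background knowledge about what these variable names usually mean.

3

A backdoor path from UrbanRes to ParentIncome is any simple undirected path whose first edge points into UrbanRes (i.e. leaves UrbanRes via a parent).
Parents of UrbanRes: {Industry}.
Enumerating:
  P1: UrbanRes <- Industry <- Experience -> UnionMember -> ParentIncome
  P2: UrbanRes <- Industry <- Experience -> ParentIncome
  P3: UrbanRes <- Industry -> ParentIncome
That exhausts the simple backdoor paths. Count: 3.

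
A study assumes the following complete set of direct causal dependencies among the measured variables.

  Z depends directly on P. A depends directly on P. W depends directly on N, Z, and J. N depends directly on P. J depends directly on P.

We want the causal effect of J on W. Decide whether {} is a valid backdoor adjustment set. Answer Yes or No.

Backdoor paths from J to W (paths whose first edge points into J):
  P1: J <- P -> Z -> W
  P2: J <- P -> N -> W
Condition 1 (no descendant of J in the set): holds — descendants of J are {W}; none are in {}.
Condition 2 (every backdoor path blocked by {}):
  P1: open — no interior node is in the conditioning set.
  P2: open — no interior node is in the conditioning set.
{} does not satisfy the backdoor criterion.

No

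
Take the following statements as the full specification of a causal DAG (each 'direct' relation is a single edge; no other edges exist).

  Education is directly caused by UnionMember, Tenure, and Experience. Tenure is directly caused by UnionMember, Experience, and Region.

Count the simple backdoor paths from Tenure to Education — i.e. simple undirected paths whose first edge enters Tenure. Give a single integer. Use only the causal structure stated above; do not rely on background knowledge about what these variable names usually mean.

2

A backdoor path from Tenure to Education is any simple undirected path whose first edge points into Tenure (i.e. leaves Tenure via a parent).
Parents of Tenure: {Experience, Region, UnionMember}.
Enumerating:
  P1: Tenure <- UnionMember -> Education
  P2: Tenure <- Experience -> Education
That exhausts the simple backdoor paths. Count: 2.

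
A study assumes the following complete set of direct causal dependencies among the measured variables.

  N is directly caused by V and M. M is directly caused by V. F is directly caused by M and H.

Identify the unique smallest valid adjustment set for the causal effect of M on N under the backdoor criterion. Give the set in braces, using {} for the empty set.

{V}

Variables eligible for adjustment (non-descendants of M, excluding M and N): {H, V}.
Backdoor paths from M to N:
  P1: M <- V -> N
The empty set is not sufficient: P1 (M <- V -> N) has no collider blocking it and no conditioned non-collider, so it is open.
Try {V}:
  P1: blocked at fork node V ∈ conditioning set.
{V} contains no descendant of M and blocks every backdoor path.
No other singleton works — e.g. {H} leaves P1 open — so {V} is the unique smallest valid adjustment set.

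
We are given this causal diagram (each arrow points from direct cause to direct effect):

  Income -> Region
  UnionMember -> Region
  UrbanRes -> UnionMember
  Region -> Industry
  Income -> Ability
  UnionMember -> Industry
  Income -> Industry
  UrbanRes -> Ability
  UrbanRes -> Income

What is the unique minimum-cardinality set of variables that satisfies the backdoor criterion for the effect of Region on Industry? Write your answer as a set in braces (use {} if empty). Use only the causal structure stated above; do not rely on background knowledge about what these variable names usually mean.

{Income, UnionMember}

Variables eligible for adjustment (non-descendants of Region, excluding Region and Industry): {Ability, Income, UnionMember, UrbanRes}.
Backdoor paths from Region to Industry:
  P1: Region <- Income <- UrbanRes -> UnionMember -> Industry
  P2: Region <- Income -> Ability <- UrbanRes -> UnionMember -> Industry
  P3: Region <- Income -> Industry
  P4: Region <- UnionMember <- UrbanRes -> Income -> Industry
  P5: Region <- UnionMember <- UrbanRes -> Ability <- Income -> Industry
  P6: Region <- UnionMember -> Industry
The empty set is not sufficient: P1 (Region <- Income <- UrbanRes -> UnionMember -> Industry) has no collider blocking it and no conditioned non-collider, so it is open.
Try {Income, UnionMember}:
  P1: blocked at chain node Income ∈ conditioning set.
  P2: blocked at fork node Income ∈ conditioning set.
  P3: blocked at fork node Income ∈ conditioning set.
  P4: blocked at chain node UnionMember ∈ conditioning set.
  P5: blocked at chain node UnionMember ∈ conditioning set.
  P6: blocked at fork node UnionMember ∈ conditioning set.
{Income, UnionMember} contains no descendant of Region and blocks every backdoor path.
Every element of {Income, UnionMember} is needed (dropping Income leaves P3 open; dropping UnionMember leaves P6 open), so no proper subset is valid.
Among all size-2 subsets of the eligible variables, only {Income, UnionMember} blocks every backdoor path, so it is the unique smallest valid adjustment set.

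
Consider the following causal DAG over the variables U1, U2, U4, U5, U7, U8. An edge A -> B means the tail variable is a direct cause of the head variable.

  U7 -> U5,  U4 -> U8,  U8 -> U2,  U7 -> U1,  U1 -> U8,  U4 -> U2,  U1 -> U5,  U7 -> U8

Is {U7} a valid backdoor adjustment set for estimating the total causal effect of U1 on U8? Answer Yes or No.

Yes

Backdoor paths from U1 to U8 (paths whose first edge points into U1):
  P1: U1 <- U7 -> U8
Condition 1 (no descendant of U1 in the set): holds — descendants of U1 are {U2, U5, U8}; none are in {U7}.
Condition 2 (every backdoor path blocked by {U7}):
  P1: blocked at fork node U7 ∈ conditioning set.
{U7} satisfies the backdoor criterion.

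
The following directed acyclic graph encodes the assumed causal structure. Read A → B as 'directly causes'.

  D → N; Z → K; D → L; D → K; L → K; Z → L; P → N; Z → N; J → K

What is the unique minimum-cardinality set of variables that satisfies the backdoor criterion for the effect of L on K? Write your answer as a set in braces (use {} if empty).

{D, Z}

Variables eligible for adjustment (non-descendants of L, excluding L and K): {D, J, N, P, Z}.
Backdoor paths from L to K:
  P1: L <- Z -> K
  P2: L <- Z -> N <- D -> K
  P3: L <- D -> K
  P4: L <- D -> N <- Z -> K
The empty set is not sufficient: P1 (L <- Z -> K) has no collider blocking it and no conditioned non-collider, so it is open.
Try {D, Z}:
  P1: blocked at fork node Z ∈ conditioning set.
  P2: blocked at fork node Z ∈ conditioning set.
  P3: blocked at fork node D ∈ conditioning set.
  P4: blocked at fork node D ∈ conditioning set.
{D, Z} contains no descendant of L and blocks every backdoor path.
Every element of {D, Z} is needed (dropping D leaves P3 open; dropping Z leaves P1 open), so no proper subset is valid.
Among all size-2 subsets of the eligible variables, only {D, Z} blocks every backdoor path, so it is the unique smallest valid adjustment set.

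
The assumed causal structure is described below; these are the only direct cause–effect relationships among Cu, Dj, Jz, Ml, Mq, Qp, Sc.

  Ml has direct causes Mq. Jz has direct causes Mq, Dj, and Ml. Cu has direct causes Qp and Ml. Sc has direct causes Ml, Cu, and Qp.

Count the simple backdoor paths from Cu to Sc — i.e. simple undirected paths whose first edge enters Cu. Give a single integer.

A backdoor path from Cu to Sc is any simple undirected path whose first edge points into Cu (i.e. leaves Cu via a parent).
Parents of Cu: {Ml, Qp}.
Enumerating:
  P1: Cu <- Ml -> Sc
  P2: Cu <- Qp -> Sc
That exhausts the simple backdoor paths. Count: 2.

2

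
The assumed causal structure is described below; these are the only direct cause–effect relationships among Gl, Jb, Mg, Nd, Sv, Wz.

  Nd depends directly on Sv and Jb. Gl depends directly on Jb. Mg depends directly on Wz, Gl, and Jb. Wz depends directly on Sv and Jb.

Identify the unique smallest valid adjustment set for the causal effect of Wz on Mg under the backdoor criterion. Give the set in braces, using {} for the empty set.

Variables eligible for adjustment (non-descendants of Wz, excluding Wz and Mg): {Gl, Jb, Nd, Sv}.
Backdoor paths from Wz to Mg:
  P1: Wz <- Sv -> Nd <- Jb -> Gl -> Mg
  P2: Wz <- Sv -> Nd <- Jb -> Mg
  P3: Wz <- Jb -> Gl -> Mg
  P4: Wz <- Jb -> Mg
The empty set is not sufficient: P3 (Wz <- Jb -> Gl -> Mg) has no collider blocking it and no conditioned non-collider, so it is open.
Try {Jb}:
  P1: blocked at collider Nd (neither it nor any descendant is in the conditioning set).
  P2: blocked at collider Nd (neither it nor any descendant is in the conditioning set).
  P3: blocked at fork node Jb ∈ conditioning set.
  P4: blocked at fork node Jb ∈ conditioning set.
{Jb} contains no descendant of Wz and blocks every backdoor path.
No other singleton works — e.g. {Sv} leaves P3 open — so {Jb} is the unique smallest valid adjustment set.

{Jb}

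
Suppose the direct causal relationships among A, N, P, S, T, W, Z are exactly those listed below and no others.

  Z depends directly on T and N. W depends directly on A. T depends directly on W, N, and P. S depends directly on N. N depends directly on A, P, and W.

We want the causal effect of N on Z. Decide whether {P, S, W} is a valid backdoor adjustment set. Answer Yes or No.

Backdoor paths from N to Z (paths whose first edge points into N):
  P1: N <- P -> T -> Z
  P2: N <- A -> W -> T -> Z
  P3: N <- W -> T -> Z
Condition 1 (no descendant of N in the set): FAILS — S is a descendant of N.
Condition 2 (every backdoor path blocked by {P, S, W}):
  P1: blocked at fork node P ∈ conditioning set.
  P2: blocked at chain node W ∈ conditioning set.
  P3: blocked at fork node W ∈ conditioning set.
{P, S, W} does not satisfy the backdoor criterion.

No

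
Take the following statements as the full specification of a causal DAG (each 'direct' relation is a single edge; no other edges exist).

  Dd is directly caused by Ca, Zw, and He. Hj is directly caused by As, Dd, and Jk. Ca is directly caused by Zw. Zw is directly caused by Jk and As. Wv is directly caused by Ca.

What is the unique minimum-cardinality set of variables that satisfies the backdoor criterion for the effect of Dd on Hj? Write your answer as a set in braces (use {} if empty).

{Zw}

Variables eligible for adjustment (non-descendants of Dd, excluding Dd and Hj): {As, Ca, He, Jk, Wv, Zw}.
Backdoor paths from Dd to Hj:
  P1: Dd <- Zw <- As -> Hj
  P2: Dd <- Zw <- Jk -> Hj
  P3: Dd <- Ca <- Zw <- As -> Hj
  P4: Dd <- Ca <- Zw <- Jk -> Hj
The empty set is not sufficient: P1 (Dd <- Zw <- As -> Hj) has no collider blocking it and no conditioned non-collider, so it is open.
Try {Zw}:
  P1: blocked at chain node Zw ∈ conditioning set.
  P2: blocked at chain node Zw ∈ conditioning set.
  P3: blocked at chain node Zw ∈ conditioning set.
  P4: blocked at chain node Zw ∈ conditioning set.
{Zw} contains no descendant of Dd and blocks every backdoor path.
No other singleton works — e.g. {As} leaves P2 open — so {Zw} is the unique smallest valid adjustment set.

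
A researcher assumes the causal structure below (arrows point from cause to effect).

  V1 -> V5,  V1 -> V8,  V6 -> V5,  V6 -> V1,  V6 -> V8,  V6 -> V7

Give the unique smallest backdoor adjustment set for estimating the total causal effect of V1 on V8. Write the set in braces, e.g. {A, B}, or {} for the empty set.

Variables eligible for adjustment (non-descendants of V1, excluding V1 and V8): {V6, V7}.
Backdoor paths from V1 to V8:
  P1: V1 <- V6 -> V8
The empty set is not sufficient: P1 (V1 <- V6 -> V8) has no collider blocking it and no conditioned non-collider, so it is open.
Try {V6}:
  P1: blocked at fork node V6 ∈ conditioning set.
{V6} contains no descendant of V1 and blocks every backdoor path.
No other singleton works — e.g. {V7} leaves P1 open — so {V6} is the unique smallest valid adjustment set.

{V6}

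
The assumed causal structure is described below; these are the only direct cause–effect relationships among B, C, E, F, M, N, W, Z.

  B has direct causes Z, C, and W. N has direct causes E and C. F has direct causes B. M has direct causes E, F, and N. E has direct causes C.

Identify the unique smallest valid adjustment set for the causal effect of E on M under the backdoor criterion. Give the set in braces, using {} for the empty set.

Variables eligible for adjustment (non-descendants of E, excluding E and M): {B, C, F, W, Z}.
Backdoor paths from E to M:
  P1: E <- C -> B -> F -> M
  P2: E <- C -> N -> M
The empty set is not sufficient: P1 (E <- C -> B -> F -> M) has no collider blocking it and no conditioned non-collider, so it is open.
Try {C}:
  P1: blocked at fork node C ∈ conditioning set.
  P2: blocked at fork node C ∈ conditioning set.
{C} contains no descendant of E and blocks every backdoor path.
No other singleton works — e.g. {W} leaves P1 open — so {C} is the unique smallest valid adjustment set.

{C}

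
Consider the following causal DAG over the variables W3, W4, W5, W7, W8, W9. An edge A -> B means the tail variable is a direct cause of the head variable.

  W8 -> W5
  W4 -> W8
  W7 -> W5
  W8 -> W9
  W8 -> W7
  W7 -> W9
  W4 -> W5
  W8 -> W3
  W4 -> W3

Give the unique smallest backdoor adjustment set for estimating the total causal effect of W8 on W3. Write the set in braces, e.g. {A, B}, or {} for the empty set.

Variables eligible for adjustment (non-descendants of W8, excluding W8 and W3): {W4}.
Backdoor paths from W8 to W3:
  P1: W8 <- W4 -> W3
The empty set is not sufficient: P1 (W8 <- W4 -> W3) has no collider blocking it and no conditioned non-collider, so it is open.
Try {W4}:
  P1: blocked at fork node W4 ∈ conditioning set.
{W4} contains no descendant of W8 and blocks every backdoor path.
{W4} is the unique smallest valid adjustment set.

{W4}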